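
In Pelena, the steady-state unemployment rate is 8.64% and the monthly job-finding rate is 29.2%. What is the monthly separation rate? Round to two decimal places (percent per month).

Separation rate ≈ 2.76% per month.

From u* = s/(s+f): s = u·f/(1−u).
s = 0.0864 × 29.2 / (1 − 0.0864) = 2.5229 / 0.9136 ≈ 2.76% per month.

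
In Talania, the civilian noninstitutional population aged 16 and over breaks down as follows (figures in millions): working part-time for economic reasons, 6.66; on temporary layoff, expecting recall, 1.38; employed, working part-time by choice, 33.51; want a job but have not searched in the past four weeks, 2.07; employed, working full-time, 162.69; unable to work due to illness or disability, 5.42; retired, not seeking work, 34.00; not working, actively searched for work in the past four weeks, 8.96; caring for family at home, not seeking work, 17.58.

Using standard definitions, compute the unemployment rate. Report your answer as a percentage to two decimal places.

Unemployment rate ≈ 4.85%.

Employed = 6.66 + 33.51 + 162.69 = 202.86 million (anyone who worked, including part-time for economic reasons, counts as employed).
Unemployed = 1.38 + 8.96 = 10.34 million (jobless and actively searching, or on temporary layoff).
Labor force = 202.86 + 10.34 = 213.20 million.
Unemployment rate = 10.34 / 213.20 = 4.85%.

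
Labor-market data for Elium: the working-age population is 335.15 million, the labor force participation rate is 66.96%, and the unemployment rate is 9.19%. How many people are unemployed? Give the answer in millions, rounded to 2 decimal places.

About 20.62 million are unemployed.

Labor force = 0.6696 × 335.15 = 224.42 million.
Unemployed = 0.0919 × 224.42 ≈ 20.62 million.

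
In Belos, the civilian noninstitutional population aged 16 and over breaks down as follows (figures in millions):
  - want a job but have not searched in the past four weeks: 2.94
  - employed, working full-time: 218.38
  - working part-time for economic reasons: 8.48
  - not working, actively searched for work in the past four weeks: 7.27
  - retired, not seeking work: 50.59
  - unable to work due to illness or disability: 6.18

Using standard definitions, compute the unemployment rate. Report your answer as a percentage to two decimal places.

Employed = 218.38 + 8.48 = 226.86 million (anyone who worked, including part-time for economic reasons, counts as employed).
Unemployed = 7.27 million.
Labor force = 226.86 + 7.27 = 234.13 million.
Unemployment rate = 7.27 / 234.13 = 3.11%.

Unemployment rate ≈ 3.11%.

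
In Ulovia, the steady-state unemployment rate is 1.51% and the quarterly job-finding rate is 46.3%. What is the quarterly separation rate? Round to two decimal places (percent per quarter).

Separation rate ≈ 0.71% per quarter.

From u* = s/(s+f): s = u·f/(1−u).
s = 0.0151 × 46.3 / (1 − 0.0151) = 0.6991 / 0.9849 ≈ 0.71% per quarter.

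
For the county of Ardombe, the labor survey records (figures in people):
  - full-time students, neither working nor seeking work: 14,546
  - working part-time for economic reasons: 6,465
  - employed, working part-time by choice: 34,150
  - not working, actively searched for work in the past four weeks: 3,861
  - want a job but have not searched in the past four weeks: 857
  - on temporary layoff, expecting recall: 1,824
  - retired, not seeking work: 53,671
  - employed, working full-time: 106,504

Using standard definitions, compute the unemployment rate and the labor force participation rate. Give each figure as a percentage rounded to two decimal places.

Unemployment rate ≈ 3.72%; labor force participation rate ≈ 68.87%.

Employed = 6,465 + 34,150 + 106,504 = 147,119 (anyone who worked, including part-time for economic reasons, counts as employed).
Unemployed = 3,861 + 1,824 = 5,685 (jobless and actively searching, or on temporary layoff).
Labor force = 147,119 + 5,685 = 152,804.
Not in labor force = 14,546 + 857 + 53,671 = 69,074 (those not working and not actively searching are outside the labor force — including those who want a job but have given up searching).
Civilian working-age population = 152,804 + 69,074 = 221,878.
Unemployment rate = 5,685 / 152,804 = 3.72%.
Labor force participation rate = 152,804 / 221,878 = 68.87%.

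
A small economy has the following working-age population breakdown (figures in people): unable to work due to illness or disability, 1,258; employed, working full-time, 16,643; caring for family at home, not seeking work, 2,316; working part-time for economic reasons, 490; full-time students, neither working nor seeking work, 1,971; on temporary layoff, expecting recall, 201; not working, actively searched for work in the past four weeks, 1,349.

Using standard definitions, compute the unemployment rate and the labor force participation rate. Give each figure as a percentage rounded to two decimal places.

Unemployment rate ≈ 8.30%; labor force participation rate ≈ 77.11%.

Employed = 16,643 + 490 = 17,133 (anyone who worked, including part-time for economic reasons, counts as employed).
Unemployed = 201 + 1,349 = 1,550 (jobless and actively searching, or on temporary layoff).
Labor force = 17,133 + 1,550 = 18,683.
Not in labor force = 1,258 + 2,316 + 1,971 = 5,545 (those not working and not actively searching are outside the labor force).
Civilian working-age population = 18,683 + 5,545 = 24,228.
Unemployment rate = 1,550 / 18,683 = 8.30%.
Labor force participation rate = 18,683 / 24,228 = 77.11%.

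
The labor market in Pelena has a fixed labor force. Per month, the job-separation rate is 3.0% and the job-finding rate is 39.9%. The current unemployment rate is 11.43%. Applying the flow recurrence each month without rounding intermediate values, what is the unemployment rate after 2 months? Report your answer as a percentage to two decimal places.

With a fixed labor force, u_{t+1} = u_t + s·(1−u_t) − f·u_t = u_t·(1−s−f) + s.
Here 1−s−f = 0.571 and s = 0.030.
u_1 = 0.114300 × 0.571 + 0.030 = 0.095265.
u_2 = 0.095265 × 0.571 + 0.030 = 0.084396.

Unemployment rate after two months ≈ 8.44%.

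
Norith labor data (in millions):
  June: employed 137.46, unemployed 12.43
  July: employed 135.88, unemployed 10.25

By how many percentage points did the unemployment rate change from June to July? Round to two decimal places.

June: labor force = 137.46 + 12.43 = 149.89; u = 12.43/149.89 = 8.29%.
July: labor force = 135.88 + 10.25 = 146.13; u = 10.25/146.13 = 7.01%.
Change = 7.01% − 8.29% = −1.28 pp.

The unemployment rate changed by −1.28 percentage points.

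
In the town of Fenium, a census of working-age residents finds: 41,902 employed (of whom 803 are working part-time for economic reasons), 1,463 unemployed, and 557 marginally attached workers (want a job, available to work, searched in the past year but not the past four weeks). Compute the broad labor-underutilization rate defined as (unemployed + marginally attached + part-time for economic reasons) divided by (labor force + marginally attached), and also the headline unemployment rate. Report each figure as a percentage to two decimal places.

Labor force = 41,902 + 1,463 = 43,365.
Numerator = 1,463 + 557 + 803 = 2,823.
Denominator = 43,365 + 557 = 43,922.
Broad rate = 2,823 / 43,922 = 6.43%.
Headline unemployment rate = 1,463 / 43,365 = 3.37%.

Broad underutilization rate ≈ 6.43%; headline unemployment rate ≈ 3.37%.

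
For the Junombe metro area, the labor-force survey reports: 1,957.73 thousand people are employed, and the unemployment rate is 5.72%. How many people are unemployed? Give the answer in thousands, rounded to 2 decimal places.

Let U be the number unemployed. The labor force is E + U, and U/(E+U) = 0.0572.
So U = 0.0572 × 1,957.73 / (1 − 0.0572) = 111.9822 / 0.9428 ≈ 118.78 thousand.

About 118.78 thousand are unemployed.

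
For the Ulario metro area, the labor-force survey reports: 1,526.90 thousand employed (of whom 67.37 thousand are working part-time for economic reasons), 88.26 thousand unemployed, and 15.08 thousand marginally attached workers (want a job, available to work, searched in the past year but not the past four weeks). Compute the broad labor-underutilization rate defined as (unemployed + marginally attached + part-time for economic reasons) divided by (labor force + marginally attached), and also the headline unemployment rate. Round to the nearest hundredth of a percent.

Broad underutilization rate ≈ 10.47%; headline unemployment rate ≈ 5.46%.

Labor force = 1,526.90 + 88.26 = 1,615.16 thousand.
Numerator = 88.26 + 15.08 + 67.37 = 170.71 thousand.
Denominator = 1,615.16 + 15.08 = 1,630.24 thousand.
Broad rate = 170.71 / 1,630.24 = 10.47%.
Headline unemployment rate = 88.26 / 1,615.16 = 5.46%.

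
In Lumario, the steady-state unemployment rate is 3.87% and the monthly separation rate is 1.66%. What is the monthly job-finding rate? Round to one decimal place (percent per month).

Job-finding rate ≈ 41.2% per month.

From u* = s/(s+f): f = s·(1−u)/u.
f = 1.66 × (1 − 0.0387) / 0.0387 = 1.5958 / 0.0387 ≈ 41.2% per month.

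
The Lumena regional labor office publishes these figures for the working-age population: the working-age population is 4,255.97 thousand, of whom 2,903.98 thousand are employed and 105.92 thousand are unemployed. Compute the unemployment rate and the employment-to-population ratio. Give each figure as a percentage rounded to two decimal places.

Labor force = employed + unemployed = 2,903.98 + 105.92 = 3,009.90 thousand.
Unemployment rate = 105.92 / 3,009.90 = 3.52%.
Employment-population ratio = 2,903.98 / 4,255.97 = 68.23%.

Unemployment rate ≈ 3.52%; employment-population ratio ≈ 68.23%.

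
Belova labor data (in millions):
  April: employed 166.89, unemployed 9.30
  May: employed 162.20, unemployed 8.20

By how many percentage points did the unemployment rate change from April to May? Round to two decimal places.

The unemployment rate changed by −0.47 percentage points.

April: labor force = 166.89 + 9.30 = 176.19; u = 9.30/176.19 = 5.28%.
May: labor force = 162.20 + 8.20 = 170.40; u = 8.20/170.40 = 4.81%.
Change = 4.81% − 5.28% = −0.47 pp.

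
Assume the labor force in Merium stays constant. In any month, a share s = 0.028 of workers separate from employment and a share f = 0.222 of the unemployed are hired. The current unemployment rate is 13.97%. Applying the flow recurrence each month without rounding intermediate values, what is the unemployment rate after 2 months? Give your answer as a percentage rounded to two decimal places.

With a fixed labor force, u_{t+1} = u_t + s·(1−u_t) − f·u_t = u_t·(1−s−f) + s.
Here 1−s−f = 0.750 and s = 0.028.
u_1 = 0.139700 × 0.750 + 0.028 = 0.132775.
u_2 = 0.132775 × 0.750 + 0.028 = 0.127581.

Unemployment rate after two months ≈ 12.76%.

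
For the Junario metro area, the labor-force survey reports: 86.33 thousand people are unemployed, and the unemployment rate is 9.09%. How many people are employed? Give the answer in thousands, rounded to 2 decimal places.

Labor force = U / u = 86.33 / 0.0909 ≈ 949.72 thousand.
Employed = labor force − unemployed = 949.72 − 86.33 = 863.39 thousand.

About 863.39 thousand are employed.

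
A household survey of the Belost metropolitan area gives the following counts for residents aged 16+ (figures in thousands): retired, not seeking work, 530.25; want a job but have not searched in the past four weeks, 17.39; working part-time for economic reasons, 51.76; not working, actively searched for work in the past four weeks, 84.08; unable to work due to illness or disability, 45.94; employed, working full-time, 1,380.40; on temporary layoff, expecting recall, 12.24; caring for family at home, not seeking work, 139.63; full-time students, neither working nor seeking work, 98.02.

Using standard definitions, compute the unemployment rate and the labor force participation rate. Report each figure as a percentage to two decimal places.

Unemployment rate ≈ 6.30%; labor force participation rate ≈ 64.77%.

Employed = 51.76 + 1,380.40 = 1,432.16 thousand (anyone who worked, including part-time for economic reasons, counts as employed).
Unemployed = 84.08 + 12.24 = 96.32 thousand (jobless and actively searching, or on temporary layoff).
Labor force = 1,432.16 + 96.32 = 1,528.48 thousand.
Not in labor force = 530.25 + 17.39 + 45.94 + 139.63 + 98.02 = 831.23 thousand (those not working and not actively searching are outside the labor force — including those who want a job but have given up searching).
Civilian working-age population = 1,528.48 + 831.23 = 2,359.71 thousand.
Unemployment rate = 96.32 / 1,528.48 = 6.30%.
Labor force participation rate = 1,528.48 / 2,359.71 = 64.77%.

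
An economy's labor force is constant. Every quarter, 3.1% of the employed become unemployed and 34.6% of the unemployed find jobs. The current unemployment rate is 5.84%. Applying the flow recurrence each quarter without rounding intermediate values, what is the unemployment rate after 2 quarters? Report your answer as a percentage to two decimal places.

Unemployment rate after two quarters ≈ 7.30%.

With a fixed labor force, u_{t+1} = u_t + s·(1−u_t) − f·u_t = u_t·(1−s−f) + s.
Here 1−s−f = 0.623 and s = 0.031.
u_1 = 0.058400 × 0.623 + 0.031 = 0.067383.
u_2 = 0.067383 × 0.623 + 0.031 = 0.072980.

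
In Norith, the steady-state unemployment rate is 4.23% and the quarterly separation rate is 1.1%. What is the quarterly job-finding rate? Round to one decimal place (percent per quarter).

Job-finding rate ≈ 24.9% per quarter.

From u* = s/(s+f): f = s·(1−u)/u.
f = 1.1 × (1 − 0.0423) / 0.0423 = 1.0535 / 0.0423 ≈ 24.9% per quarter.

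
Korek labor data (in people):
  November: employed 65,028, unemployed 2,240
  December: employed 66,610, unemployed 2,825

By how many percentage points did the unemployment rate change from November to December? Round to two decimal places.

November: labor force = 65,028 + 2,240 = 67,268; u = 2,240/67,268 = 3.33%.
December: labor force = 66,610 + 2,825 = 69,435; u = 2,825/69,435 = 4.07%.
Change = 4.07% − 3.33% = +0.74 pp.

The unemployment rate changed by +0.74 percentage points.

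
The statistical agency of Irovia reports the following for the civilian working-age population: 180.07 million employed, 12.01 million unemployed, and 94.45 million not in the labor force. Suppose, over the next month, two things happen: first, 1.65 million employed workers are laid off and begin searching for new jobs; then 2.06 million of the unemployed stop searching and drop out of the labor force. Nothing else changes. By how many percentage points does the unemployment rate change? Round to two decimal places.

Initially, labor force = 180.07 + 12.01 = 192.08 million, so u = 12.01/192.08 = 6.25%.
After the first change, employed falls and unemployed rises by 1.65; labor force unchanged → E = 178.42, U = 13.66, labor force = 192.08 million.
After the second change, unemployed and labor force both fall by 2.06 → E = 178.42, U = 11.60, labor force = 190.02 million.
New unemployment rate = 11.60 / 190.02 = 6.10%.
Change = 6.10% − 6.25% = −0.15 percentage points.

The unemployment rate changes by −0.15 percentage points.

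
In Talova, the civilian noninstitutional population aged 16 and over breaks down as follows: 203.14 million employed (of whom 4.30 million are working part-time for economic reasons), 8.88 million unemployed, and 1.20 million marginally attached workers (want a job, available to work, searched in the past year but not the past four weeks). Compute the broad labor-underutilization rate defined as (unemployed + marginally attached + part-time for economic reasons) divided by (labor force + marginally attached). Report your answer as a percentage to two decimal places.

Broad underutilization rate ≈ 6.74%.

Labor force = 203.14 + 8.88 = 212.02 million.
Numerator = 8.88 + 1.20 + 4.30 = 14.38 million.
Denominator = 212.02 + 1.20 = 213.22 million.
Broad rate = 14.38 / 213.22 = 6.74%.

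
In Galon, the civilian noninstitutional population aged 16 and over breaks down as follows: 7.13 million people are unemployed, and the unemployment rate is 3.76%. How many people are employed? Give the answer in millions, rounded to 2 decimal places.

Labor force = U / u = 7.13 / 0.0376 ≈ 189.63 million.
Employed = labor force − unemployed = 189.63 − 7.13 = 182.50 million.

About 182.50 million are employed.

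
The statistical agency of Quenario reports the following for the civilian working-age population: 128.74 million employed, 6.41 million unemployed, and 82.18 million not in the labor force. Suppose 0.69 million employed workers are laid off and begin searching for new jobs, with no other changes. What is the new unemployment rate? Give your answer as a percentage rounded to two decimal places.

New unemployment rate ≈ 5.25%.

Initially, labor force = 128.74 + 6.41 = 135.15 million, so u = 6.41/135.15 = 4.74%.
After the change, employed falls and unemployed rises by 0.69; labor force unchanged → E = 128.05, U = 7.10, labor force = 135.15 million.
New unemployment rate = 7.10 / 135.15 = 5.25%.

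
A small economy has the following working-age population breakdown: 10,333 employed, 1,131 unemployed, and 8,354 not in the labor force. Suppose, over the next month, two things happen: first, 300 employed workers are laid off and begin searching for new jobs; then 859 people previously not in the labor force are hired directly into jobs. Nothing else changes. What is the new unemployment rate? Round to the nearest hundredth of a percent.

Initially, labor force = 10,333 + 1,131 = 11,464, so u = 1,131/11,464 = 9.87%.
After the first change, employed falls and unemployed rises by 300; labor force unchanged → E = 10,033, U = 1,431, labor force = 11,464.
After the second change, employed and labor force both rise by 859; unemployed unchanged → E = 10,892, U = 1,431, labor force = 12,323.
New unemployment rate = 1,431 / 12,323 = 11.61%.

New unemployment rate ≈ 11.61%.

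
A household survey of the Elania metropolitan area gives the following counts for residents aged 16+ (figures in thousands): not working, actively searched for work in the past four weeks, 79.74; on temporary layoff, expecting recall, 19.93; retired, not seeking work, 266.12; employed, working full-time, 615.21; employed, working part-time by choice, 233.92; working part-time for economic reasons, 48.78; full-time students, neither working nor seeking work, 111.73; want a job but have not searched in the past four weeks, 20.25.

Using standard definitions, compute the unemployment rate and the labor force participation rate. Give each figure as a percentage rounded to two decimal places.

Unemployment rate ≈ 9.99%; labor force participation rate ≈ 71.48%.

Employed = 615.21 + 233.92 + 48.78 = 897.91 thousand (anyone who worked, including part-time for economic reasons, counts as employed).
Unemployed = 79.74 + 19.93 = 99.67 thousand (jobless and actively searching, or on temporary layoff).
Labor force = 897.91 + 99.67 = 997.58 thousand.
Not in labor force = 266.12 + 111.73 + 20.25 = 398.10 thousand (those not working and not actively searching are outside the labor force — including those who want a job but have given up searching).
Civilian working-age population = 997.58 + 398.10 = 1,395.68 thousand.
Unemployment rate = 99.67 / 997.58 = 9.99%.
Labor force participation rate = 997.58 / 1,395.68 = 71.48%.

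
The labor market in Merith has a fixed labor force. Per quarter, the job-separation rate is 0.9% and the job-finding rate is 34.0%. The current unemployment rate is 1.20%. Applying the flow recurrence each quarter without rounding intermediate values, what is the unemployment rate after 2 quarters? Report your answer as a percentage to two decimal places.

Unemployment rate after two quarters ≈ 1.99%.

With a fixed labor force, u_{t+1} = u_t + s·(1−u_t) − f·u_t = u_t·(1−s−f) + s.
Here 1−s−f = 0.651 and s = 0.009.
u_1 = 0.012000 × 0.651 + 0.009 = 0.016812.
u_2 = 0.016812 × 0.651 + 0.009 = 0.019945.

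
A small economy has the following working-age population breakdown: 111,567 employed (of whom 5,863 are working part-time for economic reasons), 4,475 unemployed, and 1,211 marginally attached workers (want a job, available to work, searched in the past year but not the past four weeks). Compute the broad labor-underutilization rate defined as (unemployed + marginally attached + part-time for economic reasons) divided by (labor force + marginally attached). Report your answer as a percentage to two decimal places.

Broad underutilization rate ≈ 9.85%.

Labor force = 111,567 + 4,475 = 116,042.
Numerator = 4,475 + 1,211 + 5,863 = 11,549.
Denominator = 116,042 + 1,211 = 117,253.
Broad rate = 11,549 / 117,253 = 9.85%.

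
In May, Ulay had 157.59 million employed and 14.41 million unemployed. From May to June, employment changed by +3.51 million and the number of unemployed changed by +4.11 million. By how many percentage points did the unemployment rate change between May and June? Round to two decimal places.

The unemployment rate changed by +1.93 percentage points.

May: labor force = 157.59 + 14.41 = 172.00; u = 14.41/172.00 = 8.38%.
June: labor force = 161.10 + 18.52 = 179.62; u = 18.52/179.62 = 10.31%.
Change = 10.31% − 8.38% = +1.93 pp.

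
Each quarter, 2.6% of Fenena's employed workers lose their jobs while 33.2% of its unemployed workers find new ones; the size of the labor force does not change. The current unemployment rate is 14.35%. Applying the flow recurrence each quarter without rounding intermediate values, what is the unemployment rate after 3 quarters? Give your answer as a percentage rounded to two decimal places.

Unemployment rate after three quarters ≈ 9.14%.

With a fixed labor force, u_{t+1} = u_t + s·(1−u_t) − f·u_t = u_t·(1−s−f) + s.
Here 1−s−f = 0.642 and s = 0.026.
u_1 = 0.143500 × 0.642 + 0.026 = 0.118127.
u_2 = 0.118127 × 0.642 + 0.026 = 0.101838.
u_3 = 0.101838 × 0.642 + 0.026 = 0.091380.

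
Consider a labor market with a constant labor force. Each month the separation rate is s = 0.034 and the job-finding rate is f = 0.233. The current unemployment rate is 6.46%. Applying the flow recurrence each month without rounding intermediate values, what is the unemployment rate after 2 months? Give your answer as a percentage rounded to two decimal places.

With a fixed labor force, u_{t+1} = u_t + s·(1−u_t) − f·u_t = u_t·(1−s−f) + s.
Here 1−s−f = 0.733 and s = 0.034.
u_1 = 0.064600 × 0.733 + 0.034 = 0.081352.
u_2 = 0.081352 × 0.733 + 0.034 = 0.093631.

Unemployment rate after two months ≈ 9.36%.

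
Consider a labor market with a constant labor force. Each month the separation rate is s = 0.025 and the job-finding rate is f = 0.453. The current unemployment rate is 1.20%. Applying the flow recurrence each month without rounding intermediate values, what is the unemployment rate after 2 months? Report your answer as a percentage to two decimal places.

Unemployment rate after two months ≈ 4.13%.

With a fixed labor force, u_{t+1} = u_t + s·(1−u_t) − f·u_t = u_t·(1−s−f) + s.
Here 1−s−f = 0.522 and s = 0.025.
u_1 = 0.012000 × 0.522 + 0.025 = 0.031264.
u_2 = 0.031264 × 0.522 + 0.025 = 0.041320.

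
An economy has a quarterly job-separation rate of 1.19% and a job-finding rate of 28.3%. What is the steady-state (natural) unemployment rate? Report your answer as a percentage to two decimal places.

At steady state the flows balance: s·E = f·U, so U/(E+U) = s/(s+f).
u* = 1.19 / (1.19 + 28.3) = 1.19 / 29.49 = 4.04%.

Steady-state unemployment rate ≈ 4.04%.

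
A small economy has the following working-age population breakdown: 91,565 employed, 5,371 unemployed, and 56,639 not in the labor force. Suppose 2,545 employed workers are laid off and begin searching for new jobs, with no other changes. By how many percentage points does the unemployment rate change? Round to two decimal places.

Initially, labor force = 91,565 + 5,371 = 96,936, so u = 5,371/96,936 = 5.54%.
After the change, employed falls and unemployed rises by 2,545; labor force unchanged → E = 89,020, U = 7,916, labor force = 96,936.
New unemployment rate = 7,916 / 96,936 = 8.17%.
Change = 8.17% − 5.54% = +2.63 percentage points.

The unemployment rate changes by +2.63 percentage points.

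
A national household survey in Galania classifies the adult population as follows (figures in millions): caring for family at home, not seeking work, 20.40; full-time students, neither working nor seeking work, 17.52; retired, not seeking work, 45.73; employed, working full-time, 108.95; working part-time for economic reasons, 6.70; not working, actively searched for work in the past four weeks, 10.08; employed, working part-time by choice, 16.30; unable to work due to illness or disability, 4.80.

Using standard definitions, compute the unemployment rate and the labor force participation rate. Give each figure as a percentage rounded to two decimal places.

Unemployment rate ≈ 7.10%; labor force participation rate ≈ 61.62%.

Employed = 108.95 + 6.70 + 16.30 = 131.95 million (anyone who worked, including part-time for economic reasons, counts as employed).
Unemployed = 10.08 million.
Labor force = 131.95 + 10.08 = 142.03 million.
Not in labor force = 20.40 + 17.52 + 45.73 + 4.80 = 88.45 million (those not working and not actively searching are outside the labor force).
Civilian working-age population = 142.03 + 88.45 = 230.48 million.
Unemployment rate = 10.08 / 142.03 = 7.10%.
Labor force participation rate = 142.03 / 230.48 = 61.62%.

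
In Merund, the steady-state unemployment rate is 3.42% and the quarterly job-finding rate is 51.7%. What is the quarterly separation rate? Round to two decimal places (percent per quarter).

Separation rate ≈ 1.83% per quarter.

From u* = s/(s+f): s = u·f/(1−u).
s = 0.0342 × 51.7 / (1 − 0.0342) = 1.7681 / 0.9658 ≈ 1.83% per quarter.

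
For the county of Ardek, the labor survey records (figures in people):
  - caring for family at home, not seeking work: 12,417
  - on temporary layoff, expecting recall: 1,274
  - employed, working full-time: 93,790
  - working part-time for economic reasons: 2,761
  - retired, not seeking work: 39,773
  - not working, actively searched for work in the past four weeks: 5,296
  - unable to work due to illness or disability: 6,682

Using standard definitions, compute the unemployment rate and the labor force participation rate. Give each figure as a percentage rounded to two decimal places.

Employed = 93,790 + 2,761 = 96,551 (anyone who worked, including part-time for economic reasons, counts as employed).
Unemployed = 1,274 + 5,296 = 6,570 (jobless and actively searching, or on temporary layoff).
Labor force = 96,551 + 6,570 = 103,121.
Not in labor force = 12,417 + 39,773 + 6,682 = 58,872 (those not working and not actively searching are outside the labor force).
Civilian working-age population = 103,121 + 58,872 = 161,993.
Unemployment rate = 6,570 / 103,121 = 6.37%.
Labor force participation rate = 103,121 / 161,993 = 63.66%.

Unemployment rate ≈ 6.37%; labor force participation rate ≈ 63.66%.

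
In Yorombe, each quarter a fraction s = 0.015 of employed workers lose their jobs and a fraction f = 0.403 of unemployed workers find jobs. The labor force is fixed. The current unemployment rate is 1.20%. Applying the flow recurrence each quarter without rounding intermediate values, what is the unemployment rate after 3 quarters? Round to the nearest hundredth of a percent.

With a fixed labor force, u_{t+1} = u_t + s·(1−u_t) − f·u_t = u_t·(1−s−f) + s.
Here 1−s−f = 0.582 and s = 0.015.
u_1 = 0.012000 × 0.582 + 0.015 = 0.021984.
u_2 = 0.021984 × 0.582 + 0.015 = 0.027795.
u_3 = 0.027795 × 0.582 + 0.015 = 0.031177.

Unemployment rate after three quarters ≈ 3.12%.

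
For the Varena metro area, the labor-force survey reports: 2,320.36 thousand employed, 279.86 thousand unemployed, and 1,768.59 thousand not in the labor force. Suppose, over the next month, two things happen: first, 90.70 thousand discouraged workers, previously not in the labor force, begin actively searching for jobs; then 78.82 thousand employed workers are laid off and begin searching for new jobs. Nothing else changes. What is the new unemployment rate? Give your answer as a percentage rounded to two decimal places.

Initially, labor force = 2,320.36 + 279.86 = 2,600.22 thousand, so u = 279.86/2,600.22 = 10.76%.
After the first change, unemployed and labor force both rise by 90.70 → E = 2,320.36, U = 370.56, labor force = 2,690.92 thousand.
After the second change, employed falls and unemployed rises by 78.82; labor force unchanged → E = 2,241.54, U = 449.38, labor force = 2,690.92 thousand.
New unemployment rate = 449.38 / 2,690.92 = 16.70%.

New unemployment rate ≈ 16.70%.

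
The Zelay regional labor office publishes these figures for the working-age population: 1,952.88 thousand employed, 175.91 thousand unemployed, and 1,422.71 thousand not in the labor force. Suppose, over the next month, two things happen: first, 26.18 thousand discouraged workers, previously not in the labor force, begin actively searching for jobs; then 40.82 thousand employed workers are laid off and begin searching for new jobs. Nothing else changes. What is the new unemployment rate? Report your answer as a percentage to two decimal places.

Initially, labor force = 1,952.88 + 175.91 = 2,128.79 thousand, so u = 175.91/2,128.79 = 8.26%.
After the first change, unemployed and labor force both rise by 26.18 → E = 1,952.88, U = 202.09, labor force = 2,154.97 thousand.
After the second change, employed falls and unemployed rises by 40.82; labor force unchanged → E = 1,912.06, U = 242.91, labor force = 2,154.97 thousand.
New unemployment rate = 242.91 / 2,154.97 = 11.27%.

New unemployment rate ≈ 11.27%.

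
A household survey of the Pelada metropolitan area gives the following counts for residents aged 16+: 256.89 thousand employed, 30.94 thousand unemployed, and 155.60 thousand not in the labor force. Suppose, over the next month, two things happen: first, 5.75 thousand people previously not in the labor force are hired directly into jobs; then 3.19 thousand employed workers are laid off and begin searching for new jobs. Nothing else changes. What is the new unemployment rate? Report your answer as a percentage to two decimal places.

Initially, labor force = 256.89 + 30.94 = 287.83 thousand, so u = 30.94/287.83 = 10.75%.
After the first change, employed and labor force both rise by 5.75; unemployed unchanged → E = 262.64, U = 30.94, labor force = 293.58 thousand.
After the second change, employed falls and unemployed rises by 3.19; labor force unchanged → E = 259.45, U = 34.13, labor force = 293.58 thousand.
New unemployment rate = 34.13 / 293.58 = 11.63%.

New unemployment rate ≈ 11.63%.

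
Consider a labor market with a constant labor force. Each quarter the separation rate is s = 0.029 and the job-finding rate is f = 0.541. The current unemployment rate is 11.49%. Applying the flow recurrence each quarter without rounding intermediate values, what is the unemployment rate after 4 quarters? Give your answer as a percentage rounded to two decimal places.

Unemployment rate after four quarters ≈ 5.31%.

With a fixed labor force, u_{t+1} = u_t + s·(1−u_t) − f·u_t = u_t·(1−s−f) + s.
Here 1−s−f = 0.430 and s = 0.029.
u_1 = 0.114900 × 0.430 + 0.029 = 0.078407.
u_2 = 0.078407 × 0.430 + 0.029 = 0.062715.
u_3 = 0.062715 × 0.430 + 0.029 = 0.055967.
u_4 = 0.055967 × 0.430 + 0.029 = 0.053066.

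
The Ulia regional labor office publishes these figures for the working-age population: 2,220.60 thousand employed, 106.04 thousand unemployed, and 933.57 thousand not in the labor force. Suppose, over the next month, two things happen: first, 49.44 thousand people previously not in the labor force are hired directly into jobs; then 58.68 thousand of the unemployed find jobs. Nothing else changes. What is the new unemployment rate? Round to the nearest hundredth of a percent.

Initially, labor force = 2,220.60 + 106.04 = 2,326.64 thousand, so u = 106.04/2,326.64 = 4.56%.
After the first change, employed and labor force both rise by 49.44; unemployed unchanged → E = 2,270.04, U = 106.04, labor force = 2,376.08 thousand.
After the second change, unemployed falls and employed rises by 58.68; labor force unchanged → E = 2,328.72, U = 47.36, labor force = 2,376.08 thousand.
New unemployment rate = 47.36 / 2,376.08 = 1.99%.

New unemployment rate ≈ 1.99%.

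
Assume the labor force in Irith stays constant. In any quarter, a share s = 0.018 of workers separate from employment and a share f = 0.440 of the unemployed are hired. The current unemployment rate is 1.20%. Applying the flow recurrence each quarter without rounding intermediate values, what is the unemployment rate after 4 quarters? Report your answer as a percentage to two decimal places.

Unemployment rate after four quarters ≈ 3.69%.

With a fixed labor force, u_{t+1} = u_t + s·(1−u_t) − f·u_t = u_t·(1−s−f) + s.
Here 1−s−f = 0.542 and s = 0.018.
u_1 = 0.012000 × 0.542 + 0.018 = 0.024504.
u_2 = 0.024504 × 0.542 + 0.018 = 0.031281.
u_3 = 0.031281 × 0.542 + 0.018 = 0.034954.
u_4 = 0.034954 × 0.542 + 0.018 = 0.036945.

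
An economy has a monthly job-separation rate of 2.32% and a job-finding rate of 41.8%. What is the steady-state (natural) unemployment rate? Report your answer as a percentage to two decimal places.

Steady-state unemployment rate ≈ 5.26%.

At steady state the flows balance: s·E = f·U, so U/(E+U) = s/(s+f).
u* = 2.32 / (2.32 + 41.8) = 2.32 / 44.12 = 5.26%.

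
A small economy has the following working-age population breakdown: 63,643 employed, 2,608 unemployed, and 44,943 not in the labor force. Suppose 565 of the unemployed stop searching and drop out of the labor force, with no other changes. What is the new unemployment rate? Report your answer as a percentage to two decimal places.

Initially, labor force = 63,643 + 2,608 = 66,251, so u = 2,608/66,251 = 3.94%.
After the change, unemployed and labor force both fall by 565 → E = 63,643, U = 2,043, labor force = 65,686.
New unemployment rate = 2,043 / 65,686 = 3.11%.

New unemployment rate ≈ 3.11%.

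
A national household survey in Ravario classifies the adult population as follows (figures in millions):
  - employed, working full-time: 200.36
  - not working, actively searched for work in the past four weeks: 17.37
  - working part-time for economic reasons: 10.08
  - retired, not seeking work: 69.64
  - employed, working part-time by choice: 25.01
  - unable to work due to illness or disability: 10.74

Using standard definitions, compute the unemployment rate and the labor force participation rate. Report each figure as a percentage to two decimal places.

Unemployment rate ≈ 6.87%; labor force participation rate ≈ 75.88%.

Employed = 200.36 + 10.08 + 25.01 = 235.45 million (anyone who worked, including part-time for economic reasons, counts as employed).
Unemployed = 17.37 million.
Labor force = 235.45 + 17.37 = 252.82 million.
Not in labor force = 69.64 + 10.74 = 80.38 million (those not working and not actively searching are outside the labor force).
Civilian working-age population = 252.82 + 80.38 = 333.20 million.
Unemployment rate = 17.37 / 252.82 = 6.87%.
Labor force participation rate = 252.82 / 333.20 = 75.88%.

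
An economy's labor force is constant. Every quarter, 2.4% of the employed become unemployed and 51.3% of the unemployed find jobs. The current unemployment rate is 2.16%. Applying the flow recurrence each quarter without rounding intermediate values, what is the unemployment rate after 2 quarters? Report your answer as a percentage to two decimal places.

Unemployment rate after two quarters ≈ 3.97%.

With a fixed labor force, u_{t+1} = u_t + s·(1−u_t) − f·u_t = u_t·(1−s−f) + s.
Here 1−s−f = 0.463 and s = 0.024.
u_1 = 0.021600 × 0.463 + 0.024 = 0.034001.
u_2 = 0.034001 × 0.463 + 0.024 = 0.039742.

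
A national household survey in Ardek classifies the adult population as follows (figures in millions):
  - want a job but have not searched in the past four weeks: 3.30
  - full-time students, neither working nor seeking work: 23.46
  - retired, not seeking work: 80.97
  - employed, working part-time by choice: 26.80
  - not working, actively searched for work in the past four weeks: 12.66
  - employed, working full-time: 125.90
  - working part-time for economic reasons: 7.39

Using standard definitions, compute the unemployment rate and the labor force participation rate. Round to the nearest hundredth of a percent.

Employed = 26.80 + 125.90 + 7.39 = 160.09 million (anyone who worked, including part-time for economic reasons, counts as employed).
Unemployed = 12.66 million.
Labor force = 160.09 + 12.66 = 172.75 million.
Not in labor force = 3.30 + 23.46 + 80.97 = 107.73 million (those not working and not actively searching are outside the labor force — including those who want a job but have given up searching).
Civilian working-age population = 172.75 + 107.73 = 280.48 million.
Unemployment rate = 12.66 / 172.75 = 7.33%.
Labor force participation rate = 172.75 / 280.48 = 61.59%.

Unemployment rate ≈ 7.33%; labor force participation rate ≈ 61.59%.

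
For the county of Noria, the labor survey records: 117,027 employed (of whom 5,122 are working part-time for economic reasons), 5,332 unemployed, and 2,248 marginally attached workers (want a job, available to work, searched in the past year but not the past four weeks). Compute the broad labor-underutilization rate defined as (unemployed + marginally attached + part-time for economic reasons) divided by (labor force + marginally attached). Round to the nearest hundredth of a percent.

Broad underutilization rate ≈ 10.19%.

Labor force = 117,027 + 5,332 = 122,359.
Numerator = 5,332 + 2,248 + 5,122 = 12,702.
Denominator = 122,359 + 2,248 = 124,607.
Broad rate = 12,702 / 124,607 = 10.19%.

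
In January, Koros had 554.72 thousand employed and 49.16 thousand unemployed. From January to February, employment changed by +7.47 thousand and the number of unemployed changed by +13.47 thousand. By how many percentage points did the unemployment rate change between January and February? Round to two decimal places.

The unemployment rate changed by +1.88 percentage points.

January: labor force = 554.72 + 49.16 = 603.88; u = 49.16/603.88 = 8.14%.
February: labor force = 562.19 + 62.63 = 624.82; u = 62.63/624.82 = 10.02%.
Change = 10.02% − 8.14% = +1.88 pp.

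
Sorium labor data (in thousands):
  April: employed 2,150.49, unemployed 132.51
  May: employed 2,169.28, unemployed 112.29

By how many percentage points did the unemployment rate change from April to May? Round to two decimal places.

The unemployment rate changed by −0.88 percentage points.

April: labor force = 2,150.49 + 132.51 = 2,283.00; u = 132.51/2,283.00 = 5.80%.
May: labor force = 2,169.28 + 112.29 = 2,281.57; u = 112.29/2,281.57 = 4.92%.
Change = 4.92% − 5.80% = −0.88 pp.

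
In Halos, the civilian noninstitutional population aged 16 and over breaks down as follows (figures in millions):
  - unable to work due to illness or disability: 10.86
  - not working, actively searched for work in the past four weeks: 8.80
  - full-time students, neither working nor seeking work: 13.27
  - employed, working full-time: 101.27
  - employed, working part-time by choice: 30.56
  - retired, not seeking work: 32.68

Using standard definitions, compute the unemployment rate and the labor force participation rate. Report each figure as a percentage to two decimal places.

Unemployment rate ≈ 6.26%; labor force participation rate ≈ 71.23%.

Employed = 101.27 + 30.56 = 131.83 million.
Unemployed = 8.80 million.
Labor force = 131.83 + 8.80 = 140.63 million.
Not in labor force = 10.86 + 13.27 + 32.68 = 56.81 million (those not working and not actively searching are outside the labor force).
Civilian working-age population = 140.63 + 56.81 = 197.44 million.
Unemployment rate = 8.80 / 140.63 = 6.26%.
Labor force participation rate = 140.63 / 197.44 = 71.23%.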